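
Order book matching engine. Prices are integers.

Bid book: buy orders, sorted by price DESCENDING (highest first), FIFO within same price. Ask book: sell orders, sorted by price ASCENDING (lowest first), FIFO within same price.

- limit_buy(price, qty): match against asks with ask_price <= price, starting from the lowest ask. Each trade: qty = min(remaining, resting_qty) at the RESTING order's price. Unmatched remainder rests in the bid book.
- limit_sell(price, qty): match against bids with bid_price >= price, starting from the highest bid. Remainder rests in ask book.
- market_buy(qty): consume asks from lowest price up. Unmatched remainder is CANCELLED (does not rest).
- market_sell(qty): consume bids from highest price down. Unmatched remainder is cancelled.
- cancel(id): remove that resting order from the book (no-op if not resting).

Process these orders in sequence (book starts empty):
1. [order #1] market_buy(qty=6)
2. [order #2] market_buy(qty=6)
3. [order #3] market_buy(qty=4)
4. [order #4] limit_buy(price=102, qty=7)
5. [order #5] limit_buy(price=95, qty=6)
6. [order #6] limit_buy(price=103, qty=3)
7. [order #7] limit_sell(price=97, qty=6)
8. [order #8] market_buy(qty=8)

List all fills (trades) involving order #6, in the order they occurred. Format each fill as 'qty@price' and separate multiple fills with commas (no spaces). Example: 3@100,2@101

Answer: 3@103

Derivation:
After op 1 [order #1] market_buy(qty=6): fills=none; bids=[-] asks=[-]
After op 2 [order #2] market_buy(qty=6): fills=none; bids=[-] asks=[-]
After op 3 [order #3] market_buy(qty=4): fills=none; bids=[-] asks=[-]
After op 4 [order #4] limit_buy(price=102, qty=7): fills=none; bids=[#4:7@102] asks=[-]
After op 5 [order #5] limit_buy(price=95, qty=6): fills=none; bids=[#4:7@102 #5:6@95] asks=[-]
After op 6 [order #6] limit_buy(price=103, qty=3): fills=none; bids=[#6:3@103 #4:7@102 #5:6@95] asks=[-]
After op 7 [order #7] limit_sell(price=97, qty=6): fills=#6x#7:3@103 #4x#7:3@102; bids=[#4:4@102 #5:6@95] asks=[-]
After op 8 [order #8] market_buy(qty=8): fills=none; bids=[#4:4@102 #5:6@95] asks=[-]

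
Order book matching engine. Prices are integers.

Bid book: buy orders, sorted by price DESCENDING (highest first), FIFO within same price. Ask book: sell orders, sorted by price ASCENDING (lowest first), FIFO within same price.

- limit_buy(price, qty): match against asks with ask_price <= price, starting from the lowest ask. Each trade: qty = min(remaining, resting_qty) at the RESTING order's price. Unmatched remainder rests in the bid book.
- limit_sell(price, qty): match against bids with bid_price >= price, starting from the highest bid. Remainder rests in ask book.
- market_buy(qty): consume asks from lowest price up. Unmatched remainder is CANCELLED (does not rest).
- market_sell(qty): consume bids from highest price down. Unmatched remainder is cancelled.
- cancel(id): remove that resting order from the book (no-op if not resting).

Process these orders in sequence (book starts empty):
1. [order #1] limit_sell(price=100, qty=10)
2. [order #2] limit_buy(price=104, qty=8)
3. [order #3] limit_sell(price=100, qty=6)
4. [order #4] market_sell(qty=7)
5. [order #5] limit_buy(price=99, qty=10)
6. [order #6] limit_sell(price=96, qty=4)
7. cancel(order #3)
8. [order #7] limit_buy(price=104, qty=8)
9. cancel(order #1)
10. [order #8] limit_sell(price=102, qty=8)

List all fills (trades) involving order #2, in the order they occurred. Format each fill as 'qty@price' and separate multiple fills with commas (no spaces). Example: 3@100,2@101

Answer: 8@100

Derivation:
After op 1 [order #1] limit_sell(price=100, qty=10): fills=none; bids=[-] asks=[#1:10@100]
After op 2 [order #2] limit_buy(price=104, qty=8): fills=#2x#1:8@100; bids=[-] asks=[#1:2@100]
After op 3 [order #3] limit_sell(price=100, qty=6): fills=none; bids=[-] asks=[#1:2@100 #3:6@100]
After op 4 [order #4] market_sell(qty=7): fills=none; bids=[-] asks=[#1:2@100 #3:6@100]
After op 5 [order #5] limit_buy(price=99, qty=10): fills=none; bids=[#5:10@99] asks=[#1:2@100 #3:6@100]
After op 6 [order #6] limit_sell(price=96, qty=4): fills=#5x#6:4@99; bids=[#5:6@99] asks=[#1:2@100 #3:6@100]
After op 7 cancel(order #3): fills=none; bids=[#5:6@99] asks=[#1:2@100]
After op 8 [order #7] limit_buy(price=104, qty=8): fills=#7x#1:2@100; bids=[#7:6@104 #5:6@99] asks=[-]
After op 9 cancel(order #1): fills=none; bids=[#7:6@104 #5:6@99] asks=[-]
After op 10 [order #8] limit_sell(price=102, qty=8): fills=#7x#8:6@104; bids=[#5:6@99] asks=[#8:2@102]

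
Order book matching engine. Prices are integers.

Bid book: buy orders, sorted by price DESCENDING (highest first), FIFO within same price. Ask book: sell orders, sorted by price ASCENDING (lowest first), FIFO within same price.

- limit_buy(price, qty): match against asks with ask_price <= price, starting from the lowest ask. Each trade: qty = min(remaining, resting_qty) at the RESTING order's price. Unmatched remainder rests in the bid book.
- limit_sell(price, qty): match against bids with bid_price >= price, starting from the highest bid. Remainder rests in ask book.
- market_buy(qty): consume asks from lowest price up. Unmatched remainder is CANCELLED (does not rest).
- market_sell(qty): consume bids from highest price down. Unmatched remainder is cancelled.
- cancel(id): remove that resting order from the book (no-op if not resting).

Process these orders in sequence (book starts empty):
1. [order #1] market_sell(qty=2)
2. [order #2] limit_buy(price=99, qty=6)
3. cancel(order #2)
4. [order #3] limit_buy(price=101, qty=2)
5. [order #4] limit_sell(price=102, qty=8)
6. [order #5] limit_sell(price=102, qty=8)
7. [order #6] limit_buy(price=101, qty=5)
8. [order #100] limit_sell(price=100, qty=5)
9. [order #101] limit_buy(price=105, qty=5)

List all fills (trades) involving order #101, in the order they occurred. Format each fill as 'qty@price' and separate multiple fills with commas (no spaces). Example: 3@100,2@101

After op 1 [order #1] market_sell(qty=2): fills=none; bids=[-] asks=[-]
After op 2 [order #2] limit_buy(price=99, qty=6): fills=none; bids=[#2:6@99] asks=[-]
After op 3 cancel(order #2): fills=none; bids=[-] asks=[-]
After op 4 [order #3] limit_buy(price=101, qty=2): fills=none; bids=[#3:2@101] asks=[-]
After op 5 [order #4] limit_sell(price=102, qty=8): fills=none; bids=[#3:2@101] asks=[#4:8@102]
After op 6 [order #5] limit_sell(price=102, qty=8): fills=none; bids=[#3:2@101] asks=[#4:8@102 #5:8@102]
After op 7 [order #6] limit_buy(price=101, qty=5): fills=none; bids=[#3:2@101 #6:5@101] asks=[#4:8@102 #5:8@102]
After op 8 [order #100] limit_sell(price=100, qty=5): fills=#3x#100:2@101 #6x#100:3@101; bids=[#6:2@101] asks=[#4:8@102 #5:8@102]
After op 9 [order #101] limit_buy(price=105, qty=5): fills=#101x#4:5@102; bids=[#6:2@101] asks=[#4:3@102 #5:8@102]

Answer: 5@102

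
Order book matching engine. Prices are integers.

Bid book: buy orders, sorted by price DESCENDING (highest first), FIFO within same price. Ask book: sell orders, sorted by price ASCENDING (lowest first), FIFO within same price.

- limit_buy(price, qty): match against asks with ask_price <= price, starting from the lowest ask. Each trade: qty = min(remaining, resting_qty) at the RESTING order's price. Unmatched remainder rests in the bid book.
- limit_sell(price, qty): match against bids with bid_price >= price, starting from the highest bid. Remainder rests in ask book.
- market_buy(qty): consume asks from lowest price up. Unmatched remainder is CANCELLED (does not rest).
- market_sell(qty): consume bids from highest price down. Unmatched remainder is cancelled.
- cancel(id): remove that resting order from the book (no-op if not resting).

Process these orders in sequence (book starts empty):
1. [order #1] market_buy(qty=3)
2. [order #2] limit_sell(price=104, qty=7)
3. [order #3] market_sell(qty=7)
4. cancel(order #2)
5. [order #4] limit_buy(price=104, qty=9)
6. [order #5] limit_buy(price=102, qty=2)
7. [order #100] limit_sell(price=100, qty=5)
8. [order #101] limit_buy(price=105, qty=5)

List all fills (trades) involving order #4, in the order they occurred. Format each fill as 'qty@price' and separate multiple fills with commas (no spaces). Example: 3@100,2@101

Answer: 5@104

Derivation:
After op 1 [order #1] market_buy(qty=3): fills=none; bids=[-] asks=[-]
After op 2 [order #2] limit_sell(price=104, qty=7): fills=none; bids=[-] asks=[#2:7@104]
After op 3 [order #3] market_sell(qty=7): fills=none; bids=[-] asks=[#2:7@104]
After op 4 cancel(order #2): fills=none; bids=[-] asks=[-]
After op 5 [order #4] limit_buy(price=104, qty=9): fills=none; bids=[#4:9@104] asks=[-]
After op 6 [order #5] limit_buy(price=102, qty=2): fills=none; bids=[#4:9@104 #5:2@102] asks=[-]
After op 7 [order #100] limit_sell(price=100, qty=5): fills=#4x#100:5@104; bids=[#4:4@104 #5:2@102] asks=[-]
After op 8 [order #101] limit_buy(price=105, qty=5): fills=none; bids=[#101:5@105 #4:4@104 #5:2@102] asks=[-]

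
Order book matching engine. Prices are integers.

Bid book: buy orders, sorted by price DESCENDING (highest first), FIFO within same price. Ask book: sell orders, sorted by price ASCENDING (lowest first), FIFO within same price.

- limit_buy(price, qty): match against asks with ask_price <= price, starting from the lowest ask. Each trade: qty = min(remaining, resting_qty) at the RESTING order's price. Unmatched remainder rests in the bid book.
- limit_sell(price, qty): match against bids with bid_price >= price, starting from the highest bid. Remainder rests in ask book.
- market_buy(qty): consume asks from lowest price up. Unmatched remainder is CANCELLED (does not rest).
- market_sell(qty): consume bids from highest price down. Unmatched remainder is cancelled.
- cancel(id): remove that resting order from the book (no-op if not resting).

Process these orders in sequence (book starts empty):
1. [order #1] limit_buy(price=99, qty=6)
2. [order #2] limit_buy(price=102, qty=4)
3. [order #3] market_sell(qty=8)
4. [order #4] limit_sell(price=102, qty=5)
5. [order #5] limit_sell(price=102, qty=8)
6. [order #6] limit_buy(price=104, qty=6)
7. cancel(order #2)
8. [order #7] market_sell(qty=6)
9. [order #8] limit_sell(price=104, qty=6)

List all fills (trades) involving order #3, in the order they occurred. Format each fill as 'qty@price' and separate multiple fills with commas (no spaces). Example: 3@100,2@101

Answer: 4@102,4@99

Derivation:
After op 1 [order #1] limit_buy(price=99, qty=6): fills=none; bids=[#1:6@99] asks=[-]
After op 2 [order #2] limit_buy(price=102, qty=4): fills=none; bids=[#2:4@102 #1:6@99] asks=[-]
After op 3 [order #3] market_sell(qty=8): fills=#2x#3:4@102 #1x#3:4@99; bids=[#1:2@99] asks=[-]
After op 4 [order #4] limit_sell(price=102, qty=5): fills=none; bids=[#1:2@99] asks=[#4:5@102]
After op 5 [order #5] limit_sell(price=102, qty=8): fills=none; bids=[#1:2@99] asks=[#4:5@102 #5:8@102]
After op 6 [order #6] limit_buy(price=104, qty=6): fills=#6x#4:5@102 #6x#5:1@102; bids=[#1:2@99] asks=[#5:7@102]
After op 7 cancel(order #2): fills=none; bids=[#1:2@99] asks=[#5:7@102]
After op 8 [order #7] market_sell(qty=6): fills=#1x#7:2@99; bids=[-] asks=[#5:7@102]
After op 9 [order #8] limit_sell(price=104, qty=6): fills=none; bids=[-] asks=[#5:7@102 #8:6@104]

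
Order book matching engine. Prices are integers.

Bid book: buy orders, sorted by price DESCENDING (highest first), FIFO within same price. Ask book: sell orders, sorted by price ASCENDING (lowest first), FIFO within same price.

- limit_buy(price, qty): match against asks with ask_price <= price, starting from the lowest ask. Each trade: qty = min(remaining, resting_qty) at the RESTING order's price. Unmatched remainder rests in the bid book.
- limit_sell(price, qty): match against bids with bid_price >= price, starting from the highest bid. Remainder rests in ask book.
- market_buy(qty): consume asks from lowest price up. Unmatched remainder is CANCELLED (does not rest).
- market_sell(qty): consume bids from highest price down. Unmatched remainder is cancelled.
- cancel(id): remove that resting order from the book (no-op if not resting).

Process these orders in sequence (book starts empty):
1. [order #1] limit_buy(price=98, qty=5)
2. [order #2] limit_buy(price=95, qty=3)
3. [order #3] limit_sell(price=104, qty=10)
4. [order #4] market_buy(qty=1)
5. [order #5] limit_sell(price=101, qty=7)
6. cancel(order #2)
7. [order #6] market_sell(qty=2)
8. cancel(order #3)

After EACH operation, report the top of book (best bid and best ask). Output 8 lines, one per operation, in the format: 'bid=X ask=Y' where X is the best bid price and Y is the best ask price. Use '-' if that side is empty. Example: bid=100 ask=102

After op 1 [order #1] limit_buy(price=98, qty=5): fills=none; bids=[#1:5@98] asks=[-]
After op 2 [order #2] limit_buy(price=95, qty=3): fills=none; bids=[#1:5@98 #2:3@95] asks=[-]
After op 3 [order #3] limit_sell(price=104, qty=10): fills=none; bids=[#1:5@98 #2:3@95] asks=[#3:10@104]
After op 4 [order #4] market_buy(qty=1): fills=#4x#3:1@104; bids=[#1:5@98 #2:3@95] asks=[#3:9@104]
After op 5 [order #5] limit_sell(price=101, qty=7): fills=none; bids=[#1:5@98 #2:3@95] asks=[#5:7@101 #3:9@104]
After op 6 cancel(order #2): fills=none; bids=[#1:5@98] asks=[#5:7@101 #3:9@104]
After op 7 [order #6] market_sell(qty=2): fills=#1x#6:2@98; bids=[#1:3@98] asks=[#5:7@101 #3:9@104]
After op 8 cancel(order #3): fills=none; bids=[#1:3@98] asks=[#5:7@101]

Answer: bid=98 ask=-
bid=98 ask=-
bid=98 ask=104
bid=98 ask=104
bid=98 ask=101
bid=98 ask=101
bid=98 ask=101
bid=98 ask=101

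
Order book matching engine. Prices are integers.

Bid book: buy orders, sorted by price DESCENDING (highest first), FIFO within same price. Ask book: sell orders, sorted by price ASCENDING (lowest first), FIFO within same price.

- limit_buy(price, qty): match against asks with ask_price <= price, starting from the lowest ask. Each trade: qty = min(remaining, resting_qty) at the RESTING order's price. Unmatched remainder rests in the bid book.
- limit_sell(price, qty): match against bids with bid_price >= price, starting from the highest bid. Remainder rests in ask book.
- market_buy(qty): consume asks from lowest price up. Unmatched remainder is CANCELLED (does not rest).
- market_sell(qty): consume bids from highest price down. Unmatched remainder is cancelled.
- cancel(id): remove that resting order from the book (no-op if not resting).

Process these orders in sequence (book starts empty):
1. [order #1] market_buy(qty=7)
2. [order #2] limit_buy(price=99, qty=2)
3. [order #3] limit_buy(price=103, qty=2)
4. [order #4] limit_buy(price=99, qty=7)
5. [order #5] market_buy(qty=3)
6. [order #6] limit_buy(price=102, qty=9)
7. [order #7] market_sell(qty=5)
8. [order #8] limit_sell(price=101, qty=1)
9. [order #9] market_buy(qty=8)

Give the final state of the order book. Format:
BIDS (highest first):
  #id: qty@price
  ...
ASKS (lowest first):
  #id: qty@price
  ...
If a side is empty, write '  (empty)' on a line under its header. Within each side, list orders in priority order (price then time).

Answer: BIDS (highest first):
  #6: 5@102
  #2: 2@99
  #4: 7@99
ASKS (lowest first):
  (empty)

Derivation:
After op 1 [order #1] market_buy(qty=7): fills=none; bids=[-] asks=[-]
After op 2 [order #2] limit_buy(price=99, qty=2): fills=none; bids=[#2:2@99] asks=[-]
After op 3 [order #3] limit_buy(price=103, qty=2): fills=none; bids=[#3:2@103 #2:2@99] asks=[-]
After op 4 [order #4] limit_buy(price=99, qty=7): fills=none; bids=[#3:2@103 #2:2@99 #4:7@99] asks=[-]
After op 5 [order #5] market_buy(qty=3): fills=none; bids=[#3:2@103 #2:2@99 #4:7@99] asks=[-]
After op 6 [order #6] limit_buy(price=102, qty=9): fills=none; bids=[#3:2@103 #6:9@102 #2:2@99 #4:7@99] asks=[-]
After op 7 [order #7] market_sell(qty=5): fills=#3x#7:2@103 #6x#7:3@102; bids=[#6:6@102 #2:2@99 #4:7@99] asks=[-]
After op 8 [order #8] limit_sell(price=101, qty=1): fills=#6x#8:1@102; bids=[#6:5@102 #2:2@99 #4:7@99] asks=[-]
After op 9 [order #9] market_buy(qty=8): fills=none; bids=[#6:5@102 #2:2@99 #4:7@99] asks=[-]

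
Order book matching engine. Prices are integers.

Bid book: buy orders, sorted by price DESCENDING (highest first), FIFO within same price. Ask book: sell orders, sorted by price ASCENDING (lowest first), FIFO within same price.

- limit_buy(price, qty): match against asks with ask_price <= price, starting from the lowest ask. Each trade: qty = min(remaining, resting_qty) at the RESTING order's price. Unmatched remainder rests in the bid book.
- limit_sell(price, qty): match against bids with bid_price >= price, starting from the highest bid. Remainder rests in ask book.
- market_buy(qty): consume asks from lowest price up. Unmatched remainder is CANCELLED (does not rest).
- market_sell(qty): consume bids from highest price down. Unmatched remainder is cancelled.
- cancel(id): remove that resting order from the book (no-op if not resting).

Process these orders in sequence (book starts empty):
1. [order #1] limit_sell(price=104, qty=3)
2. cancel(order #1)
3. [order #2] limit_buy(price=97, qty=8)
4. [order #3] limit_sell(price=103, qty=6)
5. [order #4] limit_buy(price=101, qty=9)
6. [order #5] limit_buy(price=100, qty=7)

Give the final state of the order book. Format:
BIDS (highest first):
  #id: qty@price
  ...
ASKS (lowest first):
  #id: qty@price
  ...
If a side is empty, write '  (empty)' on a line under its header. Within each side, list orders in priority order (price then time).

After op 1 [order #1] limit_sell(price=104, qty=3): fills=none; bids=[-] asks=[#1:3@104]
After op 2 cancel(order #1): fills=none; bids=[-] asks=[-]
After op 3 [order #2] limit_buy(price=97, qty=8): fills=none; bids=[#2:8@97] asks=[-]
After op 4 [order #3] limit_sell(price=103, qty=6): fills=none; bids=[#2:8@97] asks=[#3:6@103]
After op 5 [order #4] limit_buy(price=101, qty=9): fills=none; bids=[#4:9@101 #2:8@97] asks=[#3:6@103]
After op 6 [order #5] limit_buy(price=100, qty=7): fills=none; bids=[#4:9@101 #5:7@100 #2:8@97] asks=[#3:6@103]

Answer: BIDS (highest first):
  #4: 9@101
  #5: 7@100
  #2: 8@97
ASKS (lowest first):
  #3: 6@103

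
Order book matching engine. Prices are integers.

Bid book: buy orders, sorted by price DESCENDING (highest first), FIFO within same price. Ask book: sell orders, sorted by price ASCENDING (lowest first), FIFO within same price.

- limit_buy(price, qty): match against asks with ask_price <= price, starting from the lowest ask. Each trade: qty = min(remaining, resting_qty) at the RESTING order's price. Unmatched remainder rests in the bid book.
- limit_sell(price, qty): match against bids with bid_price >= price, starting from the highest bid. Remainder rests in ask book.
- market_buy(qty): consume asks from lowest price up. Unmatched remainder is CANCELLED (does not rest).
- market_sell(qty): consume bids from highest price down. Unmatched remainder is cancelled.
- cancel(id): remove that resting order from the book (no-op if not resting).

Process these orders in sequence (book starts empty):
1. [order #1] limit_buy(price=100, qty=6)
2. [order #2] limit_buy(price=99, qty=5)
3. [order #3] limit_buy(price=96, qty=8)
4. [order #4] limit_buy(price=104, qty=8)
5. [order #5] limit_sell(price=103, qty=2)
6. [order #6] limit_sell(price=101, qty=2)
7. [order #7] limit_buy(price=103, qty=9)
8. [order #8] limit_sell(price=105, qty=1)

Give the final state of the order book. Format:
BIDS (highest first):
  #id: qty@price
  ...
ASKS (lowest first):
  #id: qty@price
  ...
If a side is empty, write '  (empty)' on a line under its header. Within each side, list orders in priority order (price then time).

Answer: BIDS (highest first):
  #4: 4@104
  #7: 9@103
  #1: 6@100
  #2: 5@99
  #3: 8@96
ASKS (lowest first):
  #8: 1@105

Derivation:
After op 1 [order #1] limit_buy(price=100, qty=6): fills=none; bids=[#1:6@100] asks=[-]
After op 2 [order #2] limit_buy(price=99, qty=5): fills=none; bids=[#1:6@100 #2:5@99] asks=[-]
After op 3 [order #3] limit_buy(price=96, qty=8): fills=none; bids=[#1:6@100 #2:5@99 #3:8@96] asks=[-]
After op 4 [order #4] limit_buy(price=104, qty=8): fills=none; bids=[#4:8@104 #1:6@100 #2:5@99 #3:8@96] asks=[-]
After op 5 [order #5] limit_sell(price=103, qty=2): fills=#4x#5:2@104; bids=[#4:6@104 #1:6@100 #2:5@99 #3:8@96] asks=[-]
After op 6 [order #6] limit_sell(price=101, qty=2): fills=#4x#6:2@104; bids=[#4:4@104 #1:6@100 #2:5@99 #3:8@96] asks=[-]
After op 7 [order #7] limit_buy(price=103, qty=9): fills=none; bids=[#4:4@104 #7:9@103 #1:6@100 #2:5@99 #3:8@96] asks=[-]
After op 8 [order #8] limit_sell(price=105, qty=1): fills=none; bids=[#4:4@104 #7:9@103 #1:6@100 #2:5@99 #3:8@96] asks=[#8:1@105]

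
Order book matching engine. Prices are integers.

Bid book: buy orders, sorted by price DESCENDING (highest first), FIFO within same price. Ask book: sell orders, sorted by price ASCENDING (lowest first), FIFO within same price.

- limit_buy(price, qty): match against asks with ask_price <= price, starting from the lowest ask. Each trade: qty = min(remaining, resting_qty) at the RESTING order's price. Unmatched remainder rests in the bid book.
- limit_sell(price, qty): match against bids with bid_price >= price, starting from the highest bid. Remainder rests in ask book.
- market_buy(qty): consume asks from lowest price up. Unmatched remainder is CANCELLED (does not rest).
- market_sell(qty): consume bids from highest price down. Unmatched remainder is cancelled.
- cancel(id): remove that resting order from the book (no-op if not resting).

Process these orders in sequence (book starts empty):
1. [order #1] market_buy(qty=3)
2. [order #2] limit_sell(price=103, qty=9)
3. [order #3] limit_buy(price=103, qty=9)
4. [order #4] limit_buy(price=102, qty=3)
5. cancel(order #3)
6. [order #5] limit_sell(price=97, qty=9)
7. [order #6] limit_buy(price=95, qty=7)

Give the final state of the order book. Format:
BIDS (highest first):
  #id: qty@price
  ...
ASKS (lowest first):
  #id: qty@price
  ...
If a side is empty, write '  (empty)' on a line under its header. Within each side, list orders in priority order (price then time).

After op 1 [order #1] market_buy(qty=3): fills=none; bids=[-] asks=[-]
After op 2 [order #2] limit_sell(price=103, qty=9): fills=none; bids=[-] asks=[#2:9@103]
After op 3 [order #3] limit_buy(price=103, qty=9): fills=#3x#2:9@103; bids=[-] asks=[-]
After op 4 [order #4] limit_buy(price=102, qty=3): fills=none; bids=[#4:3@102] asks=[-]
After op 5 cancel(order #3): fills=none; bids=[#4:3@102] asks=[-]
After op 6 [order #5] limit_sell(price=97, qty=9): fills=#4x#5:3@102; bids=[-] asks=[#5:6@97]
After op 7 [order #6] limit_buy(price=95, qty=7): fills=none; bids=[#6:7@95] asks=[#5:6@97]

Answer: BIDS (highest first):
  #6: 7@95
ASKS (lowest first):
  #5: 6@97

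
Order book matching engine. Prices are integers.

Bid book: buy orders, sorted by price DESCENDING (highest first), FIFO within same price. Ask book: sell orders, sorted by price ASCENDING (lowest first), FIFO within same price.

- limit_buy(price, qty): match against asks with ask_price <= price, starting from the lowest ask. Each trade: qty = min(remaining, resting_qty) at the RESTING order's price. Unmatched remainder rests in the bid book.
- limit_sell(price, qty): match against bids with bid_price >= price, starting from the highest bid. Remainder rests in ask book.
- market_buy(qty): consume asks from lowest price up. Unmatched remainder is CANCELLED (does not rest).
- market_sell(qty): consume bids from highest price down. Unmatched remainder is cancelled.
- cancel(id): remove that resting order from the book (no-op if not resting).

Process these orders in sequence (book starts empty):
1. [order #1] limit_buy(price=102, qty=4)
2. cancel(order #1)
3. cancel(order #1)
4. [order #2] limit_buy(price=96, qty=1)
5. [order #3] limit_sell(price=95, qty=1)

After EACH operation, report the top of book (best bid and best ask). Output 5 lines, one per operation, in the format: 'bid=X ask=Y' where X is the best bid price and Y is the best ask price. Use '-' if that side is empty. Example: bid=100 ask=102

After op 1 [order #1] limit_buy(price=102, qty=4): fills=none; bids=[#1:4@102] asks=[-]
After op 2 cancel(order #1): fills=none; bids=[-] asks=[-]
After op 3 cancel(order #1): fills=none; bids=[-] asks=[-]
After op 4 [order #2] limit_buy(price=96, qty=1): fills=none; bids=[#2:1@96] asks=[-]
After op 5 [order #3] limit_sell(price=95, qty=1): fills=#2x#3:1@96; bids=[-] asks=[-]

Answer: bid=102 ask=-
bid=- ask=-
bid=- ask=-
bid=96 ask=-
bid=- ask=-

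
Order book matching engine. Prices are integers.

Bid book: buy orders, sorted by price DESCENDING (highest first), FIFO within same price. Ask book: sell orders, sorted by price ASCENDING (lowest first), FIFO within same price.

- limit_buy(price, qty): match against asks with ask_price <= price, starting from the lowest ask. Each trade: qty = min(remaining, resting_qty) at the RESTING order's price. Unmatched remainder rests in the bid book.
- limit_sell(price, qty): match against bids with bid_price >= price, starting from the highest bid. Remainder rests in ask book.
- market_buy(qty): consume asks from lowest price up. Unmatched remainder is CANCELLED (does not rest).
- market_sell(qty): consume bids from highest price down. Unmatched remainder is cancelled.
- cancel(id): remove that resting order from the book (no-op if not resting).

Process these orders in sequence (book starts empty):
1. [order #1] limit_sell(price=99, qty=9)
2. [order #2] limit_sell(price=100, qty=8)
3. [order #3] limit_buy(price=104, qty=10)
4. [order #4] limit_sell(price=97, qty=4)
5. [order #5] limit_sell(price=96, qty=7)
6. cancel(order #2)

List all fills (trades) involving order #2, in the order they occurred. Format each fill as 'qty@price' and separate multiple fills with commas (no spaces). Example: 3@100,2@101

After op 1 [order #1] limit_sell(price=99, qty=9): fills=none; bids=[-] asks=[#1:9@99]
After op 2 [order #2] limit_sell(price=100, qty=8): fills=none; bids=[-] asks=[#1:9@99 #2:8@100]
After op 3 [order #3] limit_buy(price=104, qty=10): fills=#3x#1:9@99 #3x#2:1@100; bids=[-] asks=[#2:7@100]
After op 4 [order #4] limit_sell(price=97, qty=4): fills=none; bids=[-] asks=[#4:4@97 #2:7@100]
After op 5 [order #5] limit_sell(price=96, qty=7): fills=none; bids=[-] asks=[#5:7@96 #4:4@97 #2:7@100]
After op 6 cancel(order #2): fills=none; bids=[-] asks=[#5:7@96 #4:4@97]

Answer: 1@100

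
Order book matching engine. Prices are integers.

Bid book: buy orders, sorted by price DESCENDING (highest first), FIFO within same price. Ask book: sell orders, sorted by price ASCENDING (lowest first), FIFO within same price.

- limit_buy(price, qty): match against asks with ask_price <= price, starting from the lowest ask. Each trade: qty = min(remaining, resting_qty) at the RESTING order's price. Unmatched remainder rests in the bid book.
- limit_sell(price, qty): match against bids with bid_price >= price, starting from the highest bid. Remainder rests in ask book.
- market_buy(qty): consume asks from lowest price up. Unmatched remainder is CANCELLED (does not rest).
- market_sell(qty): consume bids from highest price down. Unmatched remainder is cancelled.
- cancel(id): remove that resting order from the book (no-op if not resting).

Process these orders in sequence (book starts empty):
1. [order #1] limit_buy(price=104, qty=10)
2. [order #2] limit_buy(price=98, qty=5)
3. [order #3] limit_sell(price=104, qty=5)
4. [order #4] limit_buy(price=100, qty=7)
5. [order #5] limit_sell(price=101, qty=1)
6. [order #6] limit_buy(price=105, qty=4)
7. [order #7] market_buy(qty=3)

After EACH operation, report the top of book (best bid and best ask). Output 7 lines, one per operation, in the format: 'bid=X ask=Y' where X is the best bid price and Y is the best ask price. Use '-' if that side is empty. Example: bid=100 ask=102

Answer: bid=104 ask=-
bid=104 ask=-
bid=104 ask=-
bid=104 ask=-
bid=104 ask=-
bid=105 ask=-
bid=105 ask=-

Derivation:
After op 1 [order #1] limit_buy(price=104, qty=10): fills=none; bids=[#1:10@104] asks=[-]
After op 2 [order #2] limit_buy(price=98, qty=5): fills=none; bids=[#1:10@104 #2:5@98] asks=[-]
After op 3 [order #3] limit_sell(price=104, qty=5): fills=#1x#3:5@104; bids=[#1:5@104 #2:5@98] asks=[-]
After op 4 [order #4] limit_buy(price=100, qty=7): fills=none; bids=[#1:5@104 #4:7@100 #2:5@98] asks=[-]
After op 5 [order #5] limit_sell(price=101, qty=1): fills=#1x#5:1@104; bids=[#1:4@104 #4:7@100 #2:5@98] asks=[-]
After op 6 [order #6] limit_buy(price=105, qty=4): fills=none; bids=[#6:4@105 #1:4@104 #4:7@100 #2:5@98] asks=[-]
After op 7 [order #7] market_buy(qty=3): fills=none; bids=[#6:4@105 #1:4@104 #4:7@100 #2:5@98] asks=[-]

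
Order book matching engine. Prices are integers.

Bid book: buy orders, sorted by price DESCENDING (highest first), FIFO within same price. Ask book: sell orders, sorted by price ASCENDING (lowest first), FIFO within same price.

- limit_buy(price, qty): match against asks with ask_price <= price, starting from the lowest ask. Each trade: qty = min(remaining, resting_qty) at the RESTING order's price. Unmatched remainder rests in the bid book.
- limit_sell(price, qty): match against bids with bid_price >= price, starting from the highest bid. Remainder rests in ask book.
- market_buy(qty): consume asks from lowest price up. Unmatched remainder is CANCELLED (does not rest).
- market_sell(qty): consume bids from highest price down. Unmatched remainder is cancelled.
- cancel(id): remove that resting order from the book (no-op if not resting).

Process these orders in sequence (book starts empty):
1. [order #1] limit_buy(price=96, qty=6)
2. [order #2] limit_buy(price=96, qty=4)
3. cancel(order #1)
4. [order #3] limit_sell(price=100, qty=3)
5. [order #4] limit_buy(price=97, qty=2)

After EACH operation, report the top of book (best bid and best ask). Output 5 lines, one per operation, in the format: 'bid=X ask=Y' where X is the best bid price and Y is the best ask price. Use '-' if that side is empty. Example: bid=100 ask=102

Answer: bid=96 ask=-
bid=96 ask=-
bid=96 ask=-
bid=96 ask=100
bid=97 ask=100

Derivation:
After op 1 [order #1] limit_buy(price=96, qty=6): fills=none; bids=[#1:6@96] asks=[-]
After op 2 [order #2] limit_buy(price=96, qty=4): fills=none; bids=[#1:6@96 #2:4@96] asks=[-]
After op 3 cancel(order #1): fills=none; bids=[#2:4@96] asks=[-]
After op 4 [order #3] limit_sell(price=100, qty=3): fills=none; bids=[#2:4@96] asks=[#3:3@100]
After op 5 [order #4] limit_buy(price=97, qty=2): fills=none; bids=[#4:2@97 #2:4@96] asks=[#3:3@100]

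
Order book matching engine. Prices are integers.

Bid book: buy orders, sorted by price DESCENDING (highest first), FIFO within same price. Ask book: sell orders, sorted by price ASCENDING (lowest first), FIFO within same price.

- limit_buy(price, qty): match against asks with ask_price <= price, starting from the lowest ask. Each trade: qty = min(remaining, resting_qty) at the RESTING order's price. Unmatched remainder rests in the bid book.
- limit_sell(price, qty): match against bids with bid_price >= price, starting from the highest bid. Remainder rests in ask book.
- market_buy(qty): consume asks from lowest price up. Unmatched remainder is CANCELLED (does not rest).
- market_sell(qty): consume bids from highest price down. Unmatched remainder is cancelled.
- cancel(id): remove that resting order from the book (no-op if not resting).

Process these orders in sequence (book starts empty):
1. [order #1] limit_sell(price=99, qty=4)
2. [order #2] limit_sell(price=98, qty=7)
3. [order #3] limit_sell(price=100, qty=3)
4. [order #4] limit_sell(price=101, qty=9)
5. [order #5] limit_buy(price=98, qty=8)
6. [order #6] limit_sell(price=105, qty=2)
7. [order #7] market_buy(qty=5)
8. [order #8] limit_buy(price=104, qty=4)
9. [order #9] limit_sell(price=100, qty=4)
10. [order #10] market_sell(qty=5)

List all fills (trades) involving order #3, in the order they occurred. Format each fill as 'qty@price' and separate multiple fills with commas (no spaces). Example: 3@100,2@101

Answer: 1@100,2@100

Derivation:
After op 1 [order #1] limit_sell(price=99, qty=4): fills=none; bids=[-] asks=[#1:4@99]
After op 2 [order #2] limit_sell(price=98, qty=7): fills=none; bids=[-] asks=[#2:7@98 #1:4@99]
After op 3 [order #3] limit_sell(price=100, qty=3): fills=none; bids=[-] asks=[#2:7@98 #1:4@99 #3:3@100]
After op 4 [order #4] limit_sell(price=101, qty=9): fills=none; bids=[-] asks=[#2:7@98 #1:4@99 #3:3@100 #4:9@101]
After op 5 [order #5] limit_buy(price=98, qty=8): fills=#5x#2:7@98; bids=[#5:1@98] asks=[#1:4@99 #3:3@100 #4:9@101]
After op 6 [order #6] limit_sell(price=105, qty=2): fills=none; bids=[#5:1@98] asks=[#1:4@99 #3:3@100 #4:9@101 #6:2@105]
After op 7 [order #7] market_buy(qty=5): fills=#7x#1:4@99 #7x#3:1@100; bids=[#5:1@98] asks=[#3:2@100 #4:9@101 #6:2@105]
After op 8 [order #8] limit_buy(price=104, qty=4): fills=#8x#3:2@100 #8x#4:2@101; bids=[#5:1@98] asks=[#4:7@101 #6:2@105]
After op 9 [order #9] limit_sell(price=100, qty=4): fills=none; bids=[#5:1@98] asks=[#9:4@100 #4:7@101 #6:2@105]
After op 10 [order #10] market_sell(qty=5): fills=#5x#10:1@98; bids=[-] asks=[#9:4@100 #4:7@101 #6:2@105]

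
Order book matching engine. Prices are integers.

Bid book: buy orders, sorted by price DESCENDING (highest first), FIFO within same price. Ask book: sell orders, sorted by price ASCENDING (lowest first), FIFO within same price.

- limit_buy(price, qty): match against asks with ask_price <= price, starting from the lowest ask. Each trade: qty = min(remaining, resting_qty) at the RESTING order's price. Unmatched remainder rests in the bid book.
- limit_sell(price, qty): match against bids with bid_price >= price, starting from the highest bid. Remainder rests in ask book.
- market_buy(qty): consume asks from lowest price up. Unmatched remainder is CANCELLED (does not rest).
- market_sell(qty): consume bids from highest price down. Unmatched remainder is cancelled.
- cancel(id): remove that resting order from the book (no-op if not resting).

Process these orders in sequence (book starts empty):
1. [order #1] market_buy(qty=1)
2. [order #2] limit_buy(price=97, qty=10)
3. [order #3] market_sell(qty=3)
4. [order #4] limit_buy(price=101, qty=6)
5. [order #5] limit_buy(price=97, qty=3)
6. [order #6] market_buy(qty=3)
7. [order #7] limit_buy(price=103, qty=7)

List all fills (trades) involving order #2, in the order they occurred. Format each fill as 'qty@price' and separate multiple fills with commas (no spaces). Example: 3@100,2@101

Answer: 3@97

Derivation:
After op 1 [order #1] market_buy(qty=1): fills=none; bids=[-] asks=[-]
After op 2 [order #2] limit_buy(price=97, qty=10): fills=none; bids=[#2:10@97] asks=[-]
After op 3 [order #3] market_sell(qty=3): fills=#2x#3:3@97; bids=[#2:7@97] asks=[-]
After op 4 [order #4] limit_buy(price=101, qty=6): fills=none; bids=[#4:6@101 #2:7@97] asks=[-]
After op 5 [order #5] limit_buy(price=97, qty=3): fills=none; bids=[#4:6@101 #2:7@97 #5:3@97] asks=[-]
After op 6 [order #6] market_buy(qty=3): fills=none; bids=[#4:6@101 #2:7@97 #5:3@97] asks=[-]
After op 7 [order #7] limit_buy(price=103, qty=7): fills=none; bids=[#7:7@103 #4:6@101 #2:7@97 #5:3@97] asks=[-]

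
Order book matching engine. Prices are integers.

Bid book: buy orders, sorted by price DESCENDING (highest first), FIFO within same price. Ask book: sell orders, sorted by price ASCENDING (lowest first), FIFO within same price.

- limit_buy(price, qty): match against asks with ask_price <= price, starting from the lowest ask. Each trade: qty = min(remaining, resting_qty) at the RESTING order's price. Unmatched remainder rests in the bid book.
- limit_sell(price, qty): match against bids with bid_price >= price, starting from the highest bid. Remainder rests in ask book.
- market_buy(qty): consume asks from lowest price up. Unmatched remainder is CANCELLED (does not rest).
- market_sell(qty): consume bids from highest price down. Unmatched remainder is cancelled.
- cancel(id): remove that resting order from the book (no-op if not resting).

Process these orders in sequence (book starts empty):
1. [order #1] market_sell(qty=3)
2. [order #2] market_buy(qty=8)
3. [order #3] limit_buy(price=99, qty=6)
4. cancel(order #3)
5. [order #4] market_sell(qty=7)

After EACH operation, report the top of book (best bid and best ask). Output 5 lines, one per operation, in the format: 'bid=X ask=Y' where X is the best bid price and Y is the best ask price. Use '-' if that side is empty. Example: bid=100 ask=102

Answer: bid=- ask=-
bid=- ask=-
bid=99 ask=-
bid=- ask=-
bid=- ask=-

Derivation:
After op 1 [order #1] market_sell(qty=3): fills=none; bids=[-] asks=[-]
After op 2 [order #2] market_buy(qty=8): fills=none; bids=[-] asks=[-]
After op 3 [order #3] limit_buy(price=99, qty=6): fills=none; bids=[#3:6@99] asks=[-]
After op 4 cancel(order #3): fills=none; bids=[-] asks=[-]
After op 5 [order #4] market_sell(qty=7): fills=none; bids=[-] asks=[-]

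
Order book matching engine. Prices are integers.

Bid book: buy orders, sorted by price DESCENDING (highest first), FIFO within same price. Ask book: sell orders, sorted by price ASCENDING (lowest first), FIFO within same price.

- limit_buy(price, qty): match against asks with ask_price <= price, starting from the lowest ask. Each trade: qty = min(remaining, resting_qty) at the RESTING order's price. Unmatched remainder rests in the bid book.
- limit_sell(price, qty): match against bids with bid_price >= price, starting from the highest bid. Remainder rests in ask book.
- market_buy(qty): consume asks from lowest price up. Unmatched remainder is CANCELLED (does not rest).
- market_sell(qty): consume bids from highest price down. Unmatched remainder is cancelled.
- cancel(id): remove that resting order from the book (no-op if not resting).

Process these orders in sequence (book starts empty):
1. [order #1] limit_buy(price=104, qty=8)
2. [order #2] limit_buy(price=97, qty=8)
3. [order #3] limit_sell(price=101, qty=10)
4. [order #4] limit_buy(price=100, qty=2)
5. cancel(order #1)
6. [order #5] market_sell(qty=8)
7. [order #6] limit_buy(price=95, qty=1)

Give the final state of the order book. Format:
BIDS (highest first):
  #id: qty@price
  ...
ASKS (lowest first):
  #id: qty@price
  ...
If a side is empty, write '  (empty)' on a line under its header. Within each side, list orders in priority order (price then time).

Answer: BIDS (highest first):
  #2: 2@97
  #6: 1@95
ASKS (lowest first):
  #3: 2@101

Derivation:
After op 1 [order #1] limit_buy(price=104, qty=8): fills=none; bids=[#1:8@104] asks=[-]
After op 2 [order #2] limit_buy(price=97, qty=8): fills=none; bids=[#1:8@104 #2:8@97] asks=[-]
After op 3 [order #3] limit_sell(price=101, qty=10): fills=#1x#3:8@104; bids=[#2:8@97] asks=[#3:2@101]
After op 4 [order #4] limit_buy(price=100, qty=2): fills=none; bids=[#4:2@100 #2:8@97] asks=[#3:2@101]
After op 5 cancel(order #1): fills=none; bids=[#4:2@100 #2:8@97] asks=[#3:2@101]
After op 6 [order #5] market_sell(qty=8): fills=#4x#5:2@100 #2x#5:6@97; bids=[#2:2@97] asks=[#3:2@101]
After op 7 [order #6] limit_buy(price=95, qty=1): fills=none; bids=[#2:2@97 #6:1@95] asks=[#3:2@101]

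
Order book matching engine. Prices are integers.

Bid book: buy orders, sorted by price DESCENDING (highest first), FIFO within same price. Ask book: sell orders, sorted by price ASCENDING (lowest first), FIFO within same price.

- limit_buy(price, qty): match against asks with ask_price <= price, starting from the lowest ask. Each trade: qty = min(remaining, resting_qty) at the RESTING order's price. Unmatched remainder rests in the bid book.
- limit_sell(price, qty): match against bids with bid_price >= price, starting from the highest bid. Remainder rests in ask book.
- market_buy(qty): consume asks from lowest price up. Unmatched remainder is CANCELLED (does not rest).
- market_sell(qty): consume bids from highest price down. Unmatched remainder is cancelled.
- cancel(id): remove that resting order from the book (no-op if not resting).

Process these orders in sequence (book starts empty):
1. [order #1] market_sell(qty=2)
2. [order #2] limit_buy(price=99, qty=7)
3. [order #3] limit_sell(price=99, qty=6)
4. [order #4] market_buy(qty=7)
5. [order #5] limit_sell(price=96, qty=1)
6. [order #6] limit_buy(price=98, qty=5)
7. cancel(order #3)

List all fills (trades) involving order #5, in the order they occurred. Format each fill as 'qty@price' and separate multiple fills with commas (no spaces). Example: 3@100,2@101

After op 1 [order #1] market_sell(qty=2): fills=none; bids=[-] asks=[-]
After op 2 [order #2] limit_buy(price=99, qty=7): fills=none; bids=[#2:7@99] asks=[-]
After op 3 [order #3] limit_sell(price=99, qty=6): fills=#2x#3:6@99; bids=[#2:1@99] asks=[-]
After op 4 [order #4] market_buy(qty=7): fills=none; bids=[#2:1@99] asks=[-]
After op 5 [order #5] limit_sell(price=96, qty=1): fills=#2x#5:1@99; bids=[-] asks=[-]
After op 6 [order #6] limit_buy(price=98, qty=5): fills=none; bids=[#6:5@98] asks=[-]
After op 7 cancel(order #3): fills=none; bids=[#6:5@98] asks=[-]

Answer: 1@99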